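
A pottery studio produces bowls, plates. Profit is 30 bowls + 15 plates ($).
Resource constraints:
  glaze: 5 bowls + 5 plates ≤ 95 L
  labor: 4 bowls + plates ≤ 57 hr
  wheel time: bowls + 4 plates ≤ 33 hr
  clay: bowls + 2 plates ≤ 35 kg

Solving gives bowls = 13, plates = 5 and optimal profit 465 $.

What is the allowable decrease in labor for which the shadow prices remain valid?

Binding constraints: labor, wheel time. The basis is B = [[4,1],[1,4]] with det 15.
Per unit decrease in labor, x* moves by d = (-0.2667, 0.0667).
The basis stays optimal until bowls reaches 0; allowable decrease = 48.75 hr.

48.75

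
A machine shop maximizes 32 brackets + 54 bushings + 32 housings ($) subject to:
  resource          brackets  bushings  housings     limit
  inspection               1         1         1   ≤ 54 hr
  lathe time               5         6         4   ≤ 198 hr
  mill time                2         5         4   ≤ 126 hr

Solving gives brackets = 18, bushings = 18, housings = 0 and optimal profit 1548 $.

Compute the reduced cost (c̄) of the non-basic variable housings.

-8

Binding: lathe time and mill time. Non-binding: inspection (18 unused).
Slack constraints have shadow price 0 (complementary slackness).
Dual feasibility on the basic columns requires 5·y_lathe time + 2·y_mill time = 32, 6·y_lathe time + 5·y_mill time = 54.
This yields shadow prices y_lathe time = 4, y_mill time = 6.
Reduced cost of housings: c₃ − yᵀa₃ = 32 − (4·4 + 6·4) = 32 − 40 = -8.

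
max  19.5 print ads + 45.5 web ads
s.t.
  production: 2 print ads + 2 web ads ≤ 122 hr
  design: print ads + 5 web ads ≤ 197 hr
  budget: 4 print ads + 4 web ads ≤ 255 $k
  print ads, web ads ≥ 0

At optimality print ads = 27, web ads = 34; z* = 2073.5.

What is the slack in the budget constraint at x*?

budget used = 4·27 + 4·34 = 244; slack = 255 − 244 = 11.

11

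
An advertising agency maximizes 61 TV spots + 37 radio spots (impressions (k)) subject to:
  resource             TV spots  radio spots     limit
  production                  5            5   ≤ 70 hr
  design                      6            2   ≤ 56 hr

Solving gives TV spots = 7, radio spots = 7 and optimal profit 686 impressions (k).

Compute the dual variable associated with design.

At the optimum: production uses 70 of 70 (binding); design uses 56 of 56 (binding).
The binding rows give the dual system: 5·y_production + 6·y_design = 61 and 5·y_production + 2·y_design = 37.
This yields shadow prices y_production = 5, y_design = 6.
Shadow price of design = 6.

6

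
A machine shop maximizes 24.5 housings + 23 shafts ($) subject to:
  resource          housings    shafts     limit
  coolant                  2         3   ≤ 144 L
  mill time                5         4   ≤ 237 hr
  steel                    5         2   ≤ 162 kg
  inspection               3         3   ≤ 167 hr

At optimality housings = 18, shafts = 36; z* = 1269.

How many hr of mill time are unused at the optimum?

3

mill time used = 5·18 + 4·36 = 234; slack = 237 − 234 = 3.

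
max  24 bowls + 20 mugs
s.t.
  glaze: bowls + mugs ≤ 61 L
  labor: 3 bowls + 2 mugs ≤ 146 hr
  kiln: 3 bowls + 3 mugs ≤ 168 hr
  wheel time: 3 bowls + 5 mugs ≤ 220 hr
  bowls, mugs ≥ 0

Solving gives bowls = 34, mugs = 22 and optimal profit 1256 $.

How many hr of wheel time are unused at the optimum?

wheel time used = 3·34 + 5·22 = 212; slack = 220 − 212 = 8.

8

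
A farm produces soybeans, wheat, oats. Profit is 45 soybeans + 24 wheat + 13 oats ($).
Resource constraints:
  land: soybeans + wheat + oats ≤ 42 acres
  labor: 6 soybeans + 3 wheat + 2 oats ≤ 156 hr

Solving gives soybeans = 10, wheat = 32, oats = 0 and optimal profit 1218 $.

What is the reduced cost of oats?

Check each constraint at x*: land 42/42 (tight); labor 156/156 (tight).
Dual feasibility on the basic columns requires 1·y_land + 6·y_labor = 45, 1·y_land + 3·y_labor = 24.
Solving: y_land = 3, y_labor = 7.
Reduced cost of oats: c₃ − yᵀa₃ = 13 − (3·1 + 7·2) = 13 − 17 = -4.

-4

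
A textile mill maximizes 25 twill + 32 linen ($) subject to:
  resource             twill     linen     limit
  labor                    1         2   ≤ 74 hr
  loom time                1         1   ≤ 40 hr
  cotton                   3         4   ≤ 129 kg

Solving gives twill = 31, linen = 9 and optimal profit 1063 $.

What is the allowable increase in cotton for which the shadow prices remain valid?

25

Binding constraints: loom time, cotton. The basis is B = [[1,1],[3,4]] with det 1.
Per unit increase in cotton, x* moves by d = (-1, 1).
The basis stays optimal until labor becomes binding; allowable increase = 25 kg.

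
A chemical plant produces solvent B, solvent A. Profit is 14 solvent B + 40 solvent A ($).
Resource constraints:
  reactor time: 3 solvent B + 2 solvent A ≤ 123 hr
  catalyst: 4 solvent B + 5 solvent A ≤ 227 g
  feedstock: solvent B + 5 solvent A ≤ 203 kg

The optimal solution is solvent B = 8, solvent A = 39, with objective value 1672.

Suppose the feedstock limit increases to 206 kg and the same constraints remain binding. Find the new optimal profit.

1690

Binding: catalyst and feedstock. Non-binding: reactor time (21 unused).
Since reactor time is not tight, its dual is 0.
The binding rows give the dual system: 4·y_catalyst + 1·y_feedstock = 14 and 5·y_catalyst + 5·y_feedstock = 40.
→ y_catalyst = 2 and y_feedstock = 6.
Δz = y_feedstock·Δb = 6 × (3) = 18, so new z* = 1672 + 18 = 1690.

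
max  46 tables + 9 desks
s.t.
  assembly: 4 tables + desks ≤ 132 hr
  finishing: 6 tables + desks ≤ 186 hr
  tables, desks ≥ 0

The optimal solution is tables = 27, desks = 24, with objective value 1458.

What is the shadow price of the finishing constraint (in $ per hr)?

Check each constraint at x*: assembly 132/132 (tight); finishing 186/186 (tight).
From A_Bᵀ y = c: 4·y_assembly + 6·y_finishing = 46; 1·y_assembly + 1·y_finishing = 9.
→ y_assembly = 4 and y_finishing = 5.
Shadow price of finishing = 5.

5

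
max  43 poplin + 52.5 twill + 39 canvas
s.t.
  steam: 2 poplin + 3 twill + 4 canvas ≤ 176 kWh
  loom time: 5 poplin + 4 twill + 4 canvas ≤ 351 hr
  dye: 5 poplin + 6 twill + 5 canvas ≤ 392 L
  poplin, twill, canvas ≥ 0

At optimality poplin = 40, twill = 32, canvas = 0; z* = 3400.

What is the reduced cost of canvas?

Check each constraint at x*: steam 176/176 (tight); loom time 328/351 (slack 23); dye 392/392 (tight).
Slack constraints have shadow price 0 (complementary slackness).
From A_Bᵀ y = c: 2·y_steam + 5·y_dye = 43; 3·y_steam + 6·y_dye = 52.5.
Solving: y_steam = 1.5, y_dye = 8.
Reduced cost of canvas: c₃ − yᵀa₃ = 39 − (1.5·4 + 8·5) = 39 − 46 = -7.

-7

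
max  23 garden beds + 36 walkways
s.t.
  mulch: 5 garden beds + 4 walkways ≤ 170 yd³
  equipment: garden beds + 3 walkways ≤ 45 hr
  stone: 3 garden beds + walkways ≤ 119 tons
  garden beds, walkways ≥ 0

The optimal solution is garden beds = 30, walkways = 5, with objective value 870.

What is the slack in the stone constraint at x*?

stone used = 3·30 + 1·5 = 95; slack = 119 − 95 = 24.

24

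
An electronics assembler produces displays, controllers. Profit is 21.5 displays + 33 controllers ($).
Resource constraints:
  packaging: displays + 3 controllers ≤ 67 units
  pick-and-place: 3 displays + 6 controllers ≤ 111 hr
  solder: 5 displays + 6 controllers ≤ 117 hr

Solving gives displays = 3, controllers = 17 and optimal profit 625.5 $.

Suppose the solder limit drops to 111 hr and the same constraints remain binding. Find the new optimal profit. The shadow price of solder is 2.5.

610.5

Δb = -6, so new z* = 625.5 + (2.5)·(-6) = 625.5 − 15 = 610.5.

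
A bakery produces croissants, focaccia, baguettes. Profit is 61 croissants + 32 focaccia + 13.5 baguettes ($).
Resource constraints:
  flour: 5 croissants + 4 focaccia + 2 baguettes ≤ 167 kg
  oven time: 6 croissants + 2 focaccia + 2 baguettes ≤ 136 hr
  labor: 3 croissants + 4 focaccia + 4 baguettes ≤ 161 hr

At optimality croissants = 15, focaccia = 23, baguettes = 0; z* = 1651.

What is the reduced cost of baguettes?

Binding: flour and oven time. Non-binding: labor (24 unused).
By complementary slackness, y = 0 for the non-binding constraint.
The binding rows give the dual system: 5·y_flour + 6·y_oven time = 61 and 4·y_flour + 2·y_oven time = 32.
→ y_flour = 5 and y_oven time = 6.
Reduced cost of baguettes: c₃ − yᵀa₃ = 13.5 − (5·2 + 6·2) = 13.5 − 22 = -8.5.

-8.5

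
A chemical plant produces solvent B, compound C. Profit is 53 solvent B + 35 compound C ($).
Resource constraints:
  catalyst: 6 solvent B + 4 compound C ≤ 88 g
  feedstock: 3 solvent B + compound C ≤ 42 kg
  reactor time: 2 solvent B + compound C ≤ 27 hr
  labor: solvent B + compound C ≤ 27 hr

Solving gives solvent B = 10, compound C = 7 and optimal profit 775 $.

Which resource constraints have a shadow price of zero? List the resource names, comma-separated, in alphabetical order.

catalyst: 88/88 (binding)
feedstock: 37/42 (slack 5)
reactor time: 27/27 (binding)
labor: 17/27 (slack 10)
By complementary slackness, a constraint with positive slack has shadow price 0 → feedstock, labor.

feedstock, labor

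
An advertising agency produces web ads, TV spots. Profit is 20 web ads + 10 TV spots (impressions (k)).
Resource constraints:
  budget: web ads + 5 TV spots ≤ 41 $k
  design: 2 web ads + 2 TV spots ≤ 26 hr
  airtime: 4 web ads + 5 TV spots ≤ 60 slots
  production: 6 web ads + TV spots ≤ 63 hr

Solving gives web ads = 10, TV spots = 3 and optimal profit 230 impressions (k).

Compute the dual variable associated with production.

2

Check each constraint at x*: budget 25/41 (slack 16); design 26/26 (tight); airtime 55/60 (slack 5); production 63/63 (tight).
By complementary slackness, y = 0 for the non-binding constraints.
The binding rows give the dual system: 2·y_design + 6·y_production = 20 and 2·y_design + 1·y_production = 10.
Solving: y_design = 4, y_production = 2.
Shadow price of production = 2.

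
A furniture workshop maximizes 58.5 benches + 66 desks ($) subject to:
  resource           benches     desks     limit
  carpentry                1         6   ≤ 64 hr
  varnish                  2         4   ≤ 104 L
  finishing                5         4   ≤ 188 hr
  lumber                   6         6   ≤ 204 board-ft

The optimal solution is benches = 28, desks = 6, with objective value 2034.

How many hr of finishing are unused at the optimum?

finishing used = 5·28 + 4·6 = 164; slack = 188 − 164 = 24.

24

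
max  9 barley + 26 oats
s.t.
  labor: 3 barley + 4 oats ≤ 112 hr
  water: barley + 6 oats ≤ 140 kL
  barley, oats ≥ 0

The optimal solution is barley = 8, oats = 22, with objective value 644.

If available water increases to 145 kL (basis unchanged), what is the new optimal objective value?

Check each constraint at x*: labor 112/112 (tight); water 140/140 (tight).
From A_Bᵀ y = c: 3·y_labor + 1·y_water = 9; 4·y_labor + 6·y_water = 26.
Solving: y_labor = 2, y_water = 3.
Δz = y_water·Δb = 3 × (5) = 15, so new z* = 644 + 15 = 659.

659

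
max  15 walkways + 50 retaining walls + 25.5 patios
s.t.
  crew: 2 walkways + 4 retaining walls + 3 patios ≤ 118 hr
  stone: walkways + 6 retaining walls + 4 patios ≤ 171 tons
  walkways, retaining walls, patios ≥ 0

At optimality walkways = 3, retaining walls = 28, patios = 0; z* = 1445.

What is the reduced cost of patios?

-9.5

Check each constraint at x*: crew 118/118 (tight); stone 171/171 (tight).
The binding rows give the dual system: 2·y_crew + 1·y_stone = 15 and 4·y_crew + 6·y_stone = 50.
This yields shadow prices y_crew = 5, y_stone = 5.
Reduced cost of patios: c₃ − yᵀa₃ = 25.5 − (5·3 + 5·4) = 25.5 − 35 = -9.5.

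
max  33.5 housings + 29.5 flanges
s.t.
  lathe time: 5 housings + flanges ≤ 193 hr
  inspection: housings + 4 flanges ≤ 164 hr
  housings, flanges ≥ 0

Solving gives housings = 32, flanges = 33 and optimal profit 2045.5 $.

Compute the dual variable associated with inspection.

6

Check each constraint at x*: lathe time 193/193 (tight); inspection 164/164 (tight).
Dual feasibility on the basic columns requires 5·y_lathe time + 1·y_inspection = 33.5, 1·y_lathe time + 4·y_inspection = 29.5.
Solving: y_lathe time = 5.5, y_inspection = 6.
Shadow price of inspection = 6.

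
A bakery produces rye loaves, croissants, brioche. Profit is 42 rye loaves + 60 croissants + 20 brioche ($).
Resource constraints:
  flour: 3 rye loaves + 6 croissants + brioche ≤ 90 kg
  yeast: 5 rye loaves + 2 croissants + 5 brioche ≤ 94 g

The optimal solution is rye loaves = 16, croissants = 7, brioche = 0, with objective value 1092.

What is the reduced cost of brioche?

Check each constraint at x*: flour 90/90 (tight); yeast 94/94 (tight).
Dual feasibility on the basic columns requires 3·y_flour + 5·y_yeast = 42, 6·y_flour + 2·y_yeast = 60.
→ y_flour = 9 and y_yeast = 3.
Reduced cost of brioche: c₃ − yᵀa₃ = 20 − (9·1 + 3·5) = 20 − 24 = -4.

-4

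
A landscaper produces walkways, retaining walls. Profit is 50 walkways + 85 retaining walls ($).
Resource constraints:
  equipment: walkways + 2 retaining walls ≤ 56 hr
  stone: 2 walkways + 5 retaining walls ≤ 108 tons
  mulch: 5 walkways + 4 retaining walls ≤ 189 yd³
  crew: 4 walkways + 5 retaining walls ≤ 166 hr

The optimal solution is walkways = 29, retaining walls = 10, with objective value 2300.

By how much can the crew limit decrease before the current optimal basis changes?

Binding constraints: stone, crew. The basis is B = [[2,5],[4,5]] with det -10.
Per unit decrease in crew, x* moves by d = (-0.5, 0.2).
The basis stays optimal until walkways reaches 0; allowable decrease = 58 hr.

58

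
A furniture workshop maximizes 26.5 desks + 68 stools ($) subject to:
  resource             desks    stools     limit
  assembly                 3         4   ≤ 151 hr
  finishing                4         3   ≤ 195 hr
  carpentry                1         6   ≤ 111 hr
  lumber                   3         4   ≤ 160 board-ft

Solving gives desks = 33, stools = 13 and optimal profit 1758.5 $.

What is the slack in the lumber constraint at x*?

lumber used = 3·33 + 4·13 = 151; slack = 160 − 151 = 9.

9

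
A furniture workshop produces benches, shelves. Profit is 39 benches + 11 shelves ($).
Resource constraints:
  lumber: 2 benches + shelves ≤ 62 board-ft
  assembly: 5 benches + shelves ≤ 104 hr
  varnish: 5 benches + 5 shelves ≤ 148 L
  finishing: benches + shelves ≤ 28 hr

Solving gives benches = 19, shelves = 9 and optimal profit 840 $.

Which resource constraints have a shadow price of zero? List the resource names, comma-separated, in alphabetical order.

lumber: 47/62 (slack 15)
assembly: 104/104 (binding)
varnish: 140/148 (slack 8)
finishing: 28/28 (binding)
By complementary slackness, a constraint with positive slack has shadow price 0 → lumber, varnish.

lumber, varnish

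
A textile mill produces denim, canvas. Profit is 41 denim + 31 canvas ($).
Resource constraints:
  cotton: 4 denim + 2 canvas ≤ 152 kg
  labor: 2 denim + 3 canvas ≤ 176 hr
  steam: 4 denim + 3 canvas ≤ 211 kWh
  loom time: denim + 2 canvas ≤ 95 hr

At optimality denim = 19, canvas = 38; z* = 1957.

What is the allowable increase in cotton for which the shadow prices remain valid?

25.2

Binding constraints: cotton, loom time. The basis is B = [[4,2],[1,2]] with det 6.
Per unit increase in cotton, x* moves by d = (0.3333, -0.1667).
The basis stays optimal until steam becomes binding; allowable increase = 25.2 kg.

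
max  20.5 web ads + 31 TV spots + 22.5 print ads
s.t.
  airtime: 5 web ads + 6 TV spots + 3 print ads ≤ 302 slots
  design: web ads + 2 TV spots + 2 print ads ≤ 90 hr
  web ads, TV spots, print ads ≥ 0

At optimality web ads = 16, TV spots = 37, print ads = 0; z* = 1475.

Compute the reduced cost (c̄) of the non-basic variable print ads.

-1

Check each constraint at x*: airtime 302/302 (tight); design 90/90 (tight).
The binding rows give the dual system: 5·y_airtime + 1·y_design = 20.5 and 6·y_airtime + 2·y_design = 31.
→ y_airtime = 2.5 and y_design = 8.
Reduced cost of print ads: c₃ − yᵀa₃ = 22.5 − (2.5·3 + 8·2) = 22.5 − 23.5 = -1.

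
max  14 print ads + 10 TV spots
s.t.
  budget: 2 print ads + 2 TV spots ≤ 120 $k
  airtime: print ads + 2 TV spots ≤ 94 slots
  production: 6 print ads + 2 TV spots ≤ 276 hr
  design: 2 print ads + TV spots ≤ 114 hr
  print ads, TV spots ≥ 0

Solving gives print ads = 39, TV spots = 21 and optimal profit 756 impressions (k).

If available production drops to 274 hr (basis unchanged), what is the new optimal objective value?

754

Check each constraint at x*: budget 120/120 (tight); airtime 81/94 (slack 13); production 276/276 (tight); design 99/114 (slack 15).
Slack constraints have shadow price 0 (complementary slackness).
From A_Bᵀ y = c: 2·y_budget + 6·y_production = 14; 2·y_budget + 2·y_production = 10.
→ y_budget = 4 and y_production = 1.
Δz = y_production·Δb = 1 × (-2) = -2, so new z* = 756 − 2 = 754.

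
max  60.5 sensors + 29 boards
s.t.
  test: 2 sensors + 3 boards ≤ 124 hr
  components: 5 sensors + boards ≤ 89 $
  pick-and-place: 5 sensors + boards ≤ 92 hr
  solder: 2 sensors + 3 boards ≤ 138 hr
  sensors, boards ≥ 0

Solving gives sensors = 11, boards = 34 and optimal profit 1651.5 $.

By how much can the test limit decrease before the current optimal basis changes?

Binding constraints: test, components. The basis is B = [[2,3],[5,1]] with det -13.
Per unit decrease in test, x* moves by d = (0.0769, -0.3846).
The basis stays optimal until boards reaches 0; allowable decrease = 88.4 hr.

88.4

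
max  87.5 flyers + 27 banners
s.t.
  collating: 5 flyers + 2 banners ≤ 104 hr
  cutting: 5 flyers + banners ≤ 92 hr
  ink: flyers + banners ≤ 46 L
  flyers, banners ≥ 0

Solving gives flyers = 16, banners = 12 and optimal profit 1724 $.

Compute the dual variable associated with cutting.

At the optimum: collating uses 104 of 104 (binding); cutting uses 92 of 92 (binding); ink uses 28 of 46 (slack = 18).
Since ink is not tight, its dual is 0.
The binding rows give the dual system: 5·y_collating + 5·y_cutting = 87.5 and 2·y_collating + 1·y_cutting = 27.
→ y_collating = 9.5 and y_cutting = 8.
Shadow price of cutting = 8.

8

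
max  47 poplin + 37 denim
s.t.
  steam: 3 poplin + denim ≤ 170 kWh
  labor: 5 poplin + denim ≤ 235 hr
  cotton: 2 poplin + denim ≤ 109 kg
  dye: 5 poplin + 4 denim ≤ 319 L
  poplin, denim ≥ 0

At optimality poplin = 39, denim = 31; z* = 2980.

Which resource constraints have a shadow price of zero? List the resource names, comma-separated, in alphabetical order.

steam: 148/170 (slack 22)
labor: 226/235 (slack 9)
cotton: 109/109 (binding)
dye: 319/319 (binding)
By complementary slackness, a constraint with positive slack has shadow price 0 → labor, steam.

labor, steam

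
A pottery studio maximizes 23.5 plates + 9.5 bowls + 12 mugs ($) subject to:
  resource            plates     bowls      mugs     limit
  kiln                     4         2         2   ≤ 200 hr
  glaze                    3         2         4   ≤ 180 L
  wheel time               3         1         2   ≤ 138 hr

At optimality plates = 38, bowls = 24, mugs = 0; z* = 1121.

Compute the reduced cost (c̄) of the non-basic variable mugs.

At the optimum: kiln uses 200 of 200 (binding); glaze uses 162 of 180 (slack = 18); wheel time uses 138 of 138 (binding).
By complementary slackness, y = 0 for the non-binding constraint.
From A_Bᵀ y = c: 4·y_kiln + 3·y_wheel time = 23.5; 2·y_kiln + 1·y_wheel time = 9.5.
Solving: y_kiln = 2.5, y_wheel time = 4.5.
Reduced cost of mugs: c₃ − yᵀa₃ = 12 − (2.5·2 + 4.5·2) = 12 − 14 = -2.

-2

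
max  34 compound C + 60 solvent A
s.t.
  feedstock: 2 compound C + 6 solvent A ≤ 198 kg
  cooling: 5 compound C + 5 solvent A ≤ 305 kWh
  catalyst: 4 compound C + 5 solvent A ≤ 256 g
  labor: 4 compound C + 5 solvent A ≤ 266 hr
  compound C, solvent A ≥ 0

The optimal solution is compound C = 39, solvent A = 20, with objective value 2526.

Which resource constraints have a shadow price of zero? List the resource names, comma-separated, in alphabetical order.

cooling, labor

feedstock: 198/198 (binding)
cooling: 295/305 (slack 10)
catalyst: 256/256 (binding)
labor: 256/266 (slack 10)
By complementary slackness, a constraint with positive slack has shadow price 0 → cooling, labor.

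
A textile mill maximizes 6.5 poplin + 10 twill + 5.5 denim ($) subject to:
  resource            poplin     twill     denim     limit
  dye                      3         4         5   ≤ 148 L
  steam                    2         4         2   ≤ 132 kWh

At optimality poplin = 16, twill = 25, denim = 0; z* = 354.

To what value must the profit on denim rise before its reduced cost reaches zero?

Both dye and steam are binding at x*.
From A_Bᵀ y = c: 3·y_dye + 2·y_steam = 6.5; 4·y_dye + 4·y_steam = 10.
→ y_dye = 1.5 and y_steam = 1.
denim enters the basis when its profit ≥ yᵀa₃ = 1.5·5 + 1·2 = 9.5.

9.5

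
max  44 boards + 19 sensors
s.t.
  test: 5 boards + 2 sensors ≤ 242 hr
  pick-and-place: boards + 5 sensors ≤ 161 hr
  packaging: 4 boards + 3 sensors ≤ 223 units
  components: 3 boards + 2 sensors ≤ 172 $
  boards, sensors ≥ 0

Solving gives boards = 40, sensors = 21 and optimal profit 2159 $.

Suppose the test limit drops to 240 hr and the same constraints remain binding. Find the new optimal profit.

Check each constraint at x*: test 242/242 (tight); pick-and-place 145/161 (slack 16); packaging 223/223 (tight); components 162/172 (slack 10).
By complementary slackness, y = 0 for the non-binding constraints.
From A_Bᵀ y = c: 5·y_test + 4·y_packaging = 44; 2·y_test + 3·y_packaging = 19.
→ y_test = 8 and y_packaging = 1.
Δz = y_test·Δb = 8 × (-2) = -16, so new z* = 2159 − 16 = 2143.

2143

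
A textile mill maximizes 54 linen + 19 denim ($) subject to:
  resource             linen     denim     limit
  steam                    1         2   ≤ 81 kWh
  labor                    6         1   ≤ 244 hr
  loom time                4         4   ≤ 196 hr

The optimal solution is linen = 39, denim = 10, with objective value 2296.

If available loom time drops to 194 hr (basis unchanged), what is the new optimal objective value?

2290

Check each constraint at x*: steam 59/81 (slack 22); labor 244/244 (tight); loom time 196/196 (tight).
Slack constraints have shadow price 0 (complementary slackness).
Dual feasibility on the basic columns requires 6·y_labor + 4·y_loom time = 54, 1·y_labor + 4·y_loom time = 19.
This yields shadow prices y_labor = 7, y_loom time = 3.
Δz = y_loom time·Δb = 3 × (-2) = -6, so new z* = 2296 − 6 = 2290.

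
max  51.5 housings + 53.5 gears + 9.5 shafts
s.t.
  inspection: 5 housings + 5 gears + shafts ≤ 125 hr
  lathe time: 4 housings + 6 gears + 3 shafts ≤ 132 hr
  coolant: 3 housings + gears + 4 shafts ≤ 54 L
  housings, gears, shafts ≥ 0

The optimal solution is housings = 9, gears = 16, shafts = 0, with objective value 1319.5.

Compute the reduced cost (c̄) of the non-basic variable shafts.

-3

Binding: inspection and lathe time. Non-binding: coolant (11 unused).
Slack constraints have shadow price 0 (complementary slackness).
Dual feasibility on the basic columns requires 5·y_inspection + 4·y_lathe time = 51.5, 5·y_inspection + 6·y_lathe time = 53.5.
Solving: y_inspection = 9.5, y_lathe time = 1.
Reduced cost of shafts: c₃ − yᵀa₃ = 9.5 − (9.5·1 + 1·3) = 9.5 − 12.5 = -3.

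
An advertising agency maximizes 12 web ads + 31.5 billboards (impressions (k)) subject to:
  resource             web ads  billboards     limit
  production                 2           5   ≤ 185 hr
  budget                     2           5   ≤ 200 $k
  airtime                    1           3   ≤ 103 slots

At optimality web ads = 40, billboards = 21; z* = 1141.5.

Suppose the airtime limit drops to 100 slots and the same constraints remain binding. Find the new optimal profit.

At the optimum: production uses 185 of 185 (binding); budget uses 185 of 200 (slack = 15); airtime uses 103 of 103 (binding).
Since budget is not tight, its dual is 0.
Dual feasibility on the basic columns requires 2·y_production + 1·y_airtime = 12, 5·y_production + 3·y_airtime = 31.5.
→ y_production = 4.5 and y_airtime = 3.
Δz = y_airtime·Δb = 3 × (-3) = -9, so new z* = 1141.5 − 9 = 1132.5.

1132.5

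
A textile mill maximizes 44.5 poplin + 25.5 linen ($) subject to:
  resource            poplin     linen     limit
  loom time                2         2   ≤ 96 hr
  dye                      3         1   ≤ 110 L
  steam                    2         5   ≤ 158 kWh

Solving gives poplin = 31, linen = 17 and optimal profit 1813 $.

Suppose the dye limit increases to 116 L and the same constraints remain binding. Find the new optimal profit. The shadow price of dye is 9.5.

1870

Δb = 6, so new z* = 1813 + (9.5)·(6) = 1813 + 57 = 1870.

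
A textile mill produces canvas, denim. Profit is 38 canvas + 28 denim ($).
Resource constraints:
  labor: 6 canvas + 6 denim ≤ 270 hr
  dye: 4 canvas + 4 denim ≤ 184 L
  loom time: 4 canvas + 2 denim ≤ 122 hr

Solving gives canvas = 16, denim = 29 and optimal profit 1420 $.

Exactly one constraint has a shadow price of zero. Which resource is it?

dye

labor: 270/270 (binding)
dye: 180/184 (slack 4)
loom time: 122/122 (binding)
By complementary slackness, a constraint with positive slack has shadow price 0 → dye.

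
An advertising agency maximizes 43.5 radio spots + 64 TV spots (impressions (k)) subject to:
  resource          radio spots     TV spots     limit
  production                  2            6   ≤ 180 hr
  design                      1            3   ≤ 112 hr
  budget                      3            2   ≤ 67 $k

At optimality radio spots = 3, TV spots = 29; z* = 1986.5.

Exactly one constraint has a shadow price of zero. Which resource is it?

design

production: 180/180 (binding)
design: 90/112 (slack 22)
budget: 67/67 (binding)
By complementary slackness, a constraint with positive slack has shadow price 0 → design.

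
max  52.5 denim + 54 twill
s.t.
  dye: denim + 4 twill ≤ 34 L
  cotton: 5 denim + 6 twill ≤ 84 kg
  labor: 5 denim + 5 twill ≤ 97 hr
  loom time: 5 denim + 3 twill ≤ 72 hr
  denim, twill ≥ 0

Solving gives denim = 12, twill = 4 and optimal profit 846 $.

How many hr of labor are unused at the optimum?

labor used = 5·12 + 5·4 = 80; slack = 97 − 80 = 17.

17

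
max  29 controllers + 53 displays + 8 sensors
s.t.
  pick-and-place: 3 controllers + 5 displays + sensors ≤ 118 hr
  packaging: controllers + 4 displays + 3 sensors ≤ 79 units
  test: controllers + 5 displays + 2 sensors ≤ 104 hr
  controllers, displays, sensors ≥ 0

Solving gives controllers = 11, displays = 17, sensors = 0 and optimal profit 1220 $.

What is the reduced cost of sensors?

-7

Check each constraint at x*: pick-and-place 118/118 (tight); packaging 79/79 (tight); test 96/104 (slack 8).
By complementary slackness, y = 0 for the non-binding constraint.
From A_Bᵀ y = c: 3·y_pick-and-place + 1·y_packaging = 29; 5·y_pick-and-place + 4·y_packaging = 53.
This yields shadow prices y_pick-and-place = 9, y_packaging = 2.
Reduced cost of sensors: c₃ − yᵀa₃ = 8 − (9·1 + 2·3) = 8 − 15 = -7.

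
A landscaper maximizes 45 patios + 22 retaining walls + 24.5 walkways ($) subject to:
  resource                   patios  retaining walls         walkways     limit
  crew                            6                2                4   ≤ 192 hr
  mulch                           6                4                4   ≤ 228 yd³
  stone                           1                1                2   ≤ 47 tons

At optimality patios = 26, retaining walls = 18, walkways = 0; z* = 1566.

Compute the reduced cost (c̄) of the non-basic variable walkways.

Binding: crew and mulch. Non-binding: stone (3 unused).
By complementary slackness, y = 0 for the non-binding constraint.
Dual feasibility on the basic columns requires 6·y_crew + 6·y_mulch = 45, 2·y_crew + 4·y_mulch = 22.
This yields shadow prices y_crew = 4, y_mulch = 3.5.
Reduced cost of walkways: c₃ − yᵀa₃ = 24.5 − (4·4 + 3.5·4) = 24.5 − 30 = -5.5.

-5.5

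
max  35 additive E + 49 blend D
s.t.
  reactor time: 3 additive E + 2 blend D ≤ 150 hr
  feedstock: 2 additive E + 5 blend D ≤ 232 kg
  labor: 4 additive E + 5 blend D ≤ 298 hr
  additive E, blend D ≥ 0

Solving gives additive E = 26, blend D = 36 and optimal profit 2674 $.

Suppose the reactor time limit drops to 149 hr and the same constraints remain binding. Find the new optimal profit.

Binding: reactor time and feedstock. Non-binding: labor (14 unused).
Slack constraints have shadow price 0 (complementary slackness).
The binding rows give the dual system: 3·y_reactor time + 2·y_feedstock = 35 and 2·y_reactor time + 5·y_feedstock = 49.
Solving: y_reactor time = 7, y_feedstock = 7.
Δz = y_reactor time·Δb = 7 × (-1) = -7, so new z* = 2674 − 7 = 2667.

2667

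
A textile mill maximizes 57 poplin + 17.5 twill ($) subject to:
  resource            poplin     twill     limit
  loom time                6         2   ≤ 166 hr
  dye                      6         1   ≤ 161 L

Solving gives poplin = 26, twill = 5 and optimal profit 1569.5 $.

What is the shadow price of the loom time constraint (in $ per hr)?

Check each constraint at x*: loom time 166/166 (tight); dye 161/161 (tight).
From A_Bᵀ y = c: 6·y_loom time + 6·y_dye = 57; 2·y_loom time + 1·y_dye = 17.5.
→ y_loom time = 8 and y_dye = 1.5.
Shadow price of loom time = 8.

8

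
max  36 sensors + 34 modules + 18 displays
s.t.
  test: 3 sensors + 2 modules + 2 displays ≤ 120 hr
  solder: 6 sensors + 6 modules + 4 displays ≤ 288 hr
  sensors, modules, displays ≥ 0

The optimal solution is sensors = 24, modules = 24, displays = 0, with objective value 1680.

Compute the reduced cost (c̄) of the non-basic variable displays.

-6

At the optimum: test uses 120 of 120 (binding); solder uses 288 of 288 (binding).
Dual feasibility on the basic columns requires 3·y_test + 6·y_solder = 36, 2·y_test + 6·y_solder = 34.
This yields shadow prices y_test = 2, y_solder = 5.
Reduced cost of displays: c₃ − yᵀa₃ = 18 − (2·2 + 5·4) = 18 − 24 = -6.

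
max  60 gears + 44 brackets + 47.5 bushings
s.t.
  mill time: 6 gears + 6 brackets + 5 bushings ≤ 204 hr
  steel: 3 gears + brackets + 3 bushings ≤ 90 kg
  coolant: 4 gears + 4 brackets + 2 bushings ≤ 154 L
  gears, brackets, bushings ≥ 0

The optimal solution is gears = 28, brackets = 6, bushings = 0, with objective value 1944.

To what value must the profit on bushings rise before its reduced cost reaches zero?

At the optimum: mill time uses 204 of 204 (binding); steel uses 90 of 90 (binding); coolant uses 136 of 154 (slack = 18).
Slack constraints have shadow price 0 (complementary slackness).
From A_Bᵀ y = c: 6·y_mill time + 3·y_steel = 60; 6·y_mill time + 1·y_steel = 44.
This yields shadow prices y_mill time = 6, y_steel = 8.
bushings enters the basis when its profit ≥ yᵀa₃ = 6·5 + 8·3 = 54.

54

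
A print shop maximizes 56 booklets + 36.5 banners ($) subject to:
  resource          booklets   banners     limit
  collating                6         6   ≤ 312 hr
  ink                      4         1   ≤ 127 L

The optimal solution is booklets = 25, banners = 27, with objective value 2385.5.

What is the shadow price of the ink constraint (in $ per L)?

Check each constraint at x*: collating 312/312 (tight); ink 127/127 (tight).
The binding rows give the dual system: 6·y_collating + 4·y_ink = 56 and 6·y_collating + 1·y_ink = 36.5.
→ y_collating = 5 and y_ink = 6.5.
Shadow price of ink = 6.5.

6.5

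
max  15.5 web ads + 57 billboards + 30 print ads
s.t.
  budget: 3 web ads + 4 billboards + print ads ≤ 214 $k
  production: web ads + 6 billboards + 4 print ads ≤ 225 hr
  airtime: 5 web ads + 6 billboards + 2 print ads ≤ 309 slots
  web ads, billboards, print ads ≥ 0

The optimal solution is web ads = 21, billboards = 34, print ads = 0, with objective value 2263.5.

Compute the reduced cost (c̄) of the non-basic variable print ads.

Binding: production and airtime. Non-binding: budget (15 unused).
Slack constraints have shadow price 0 (complementary slackness).
The binding rows give the dual system: 1·y_production + 5·y_airtime = 15.5 and 6·y_production + 6·y_airtime = 57.
Solving: y_production = 8, y_airtime = 1.5.
Reduced cost of print ads: c₃ − yᵀa₃ = 30 − (8·4 + 1.5·2) = 30 − 35 = -5.

-5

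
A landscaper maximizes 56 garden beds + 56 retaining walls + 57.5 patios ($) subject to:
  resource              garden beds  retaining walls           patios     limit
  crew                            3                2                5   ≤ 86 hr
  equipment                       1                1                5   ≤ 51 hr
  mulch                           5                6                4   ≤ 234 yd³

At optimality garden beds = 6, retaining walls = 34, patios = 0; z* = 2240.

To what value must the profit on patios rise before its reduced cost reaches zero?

Binding: crew and mulch. Non-binding: equipment (11 unused).
Since equipment is not tight, its dual is 0.
The binding rows give the dual system: 3·y_crew + 5·y_mulch = 56 and 2·y_crew + 6·y_mulch = 56.
This yields shadow prices y_crew = 7, y_mulch = 7.
patios enters the basis when its profit ≥ yᵀa₃ = 7·5 + 7·4 = 63.

63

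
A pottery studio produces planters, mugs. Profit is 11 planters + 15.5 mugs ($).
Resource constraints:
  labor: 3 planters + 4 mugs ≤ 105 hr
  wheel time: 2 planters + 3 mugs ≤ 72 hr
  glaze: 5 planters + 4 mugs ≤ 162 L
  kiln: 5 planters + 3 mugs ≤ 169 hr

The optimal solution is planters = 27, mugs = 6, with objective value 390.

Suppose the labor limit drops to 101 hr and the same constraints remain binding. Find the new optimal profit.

Check each constraint at x*: labor 105/105 (tight); wheel time 72/72 (tight); glaze 159/162 (slack 3); kiln 153/169 (slack 16).
Since glaze, kiln are not tight, their duals are 0.
Dual feasibility on the basic columns requires 3·y_labor + 2·y_wheel time = 11, 4·y_labor + 3·y_wheel time = 15.5.
This yields shadow prices y_labor = 2, y_wheel time = 2.5.
Δz = y_labor·Δb = 2 × (-4) = -8, so new z* = 390 − 8 = 382.

382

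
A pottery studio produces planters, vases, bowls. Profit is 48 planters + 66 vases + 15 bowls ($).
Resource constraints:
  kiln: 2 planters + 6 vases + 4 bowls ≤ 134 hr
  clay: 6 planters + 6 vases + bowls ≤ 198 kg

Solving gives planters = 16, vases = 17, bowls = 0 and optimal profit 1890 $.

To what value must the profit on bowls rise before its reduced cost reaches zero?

24.5

Check each constraint at x*: kiln 134/134 (tight); clay 198/198 (tight).
Dual feasibility on the basic columns requires 2·y_kiln + 6·y_clay = 48, 6·y_kiln + 6·y_clay = 66.
Solving: y_kiln = 4.5, y_clay = 6.5.
bowls enters the basis when its profit ≥ yᵀa₃ = 4.5·4 + 6.5·1 = 24.5.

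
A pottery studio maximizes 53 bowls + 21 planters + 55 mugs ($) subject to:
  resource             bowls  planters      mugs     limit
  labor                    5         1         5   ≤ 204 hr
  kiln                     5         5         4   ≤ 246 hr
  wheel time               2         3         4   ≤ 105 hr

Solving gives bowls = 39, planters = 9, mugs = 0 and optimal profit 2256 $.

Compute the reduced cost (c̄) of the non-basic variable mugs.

At the optimum: labor uses 204 of 204 (binding); kiln uses 240 of 246 (slack = 6); wheel time uses 105 of 105 (binding).
By complementary slackness, y = 0 for the non-binding constraint.
Dual feasibility on the basic columns requires 5·y_labor + 2·y_wheel time = 53, 1·y_labor + 3·y_wheel time = 21.
→ y_labor = 9 and y_wheel time = 4.
Reduced cost of mugs: c₃ − yᵀa₃ = 55 − (9·5 + 4·4) = 55 − 61 = -6.

-6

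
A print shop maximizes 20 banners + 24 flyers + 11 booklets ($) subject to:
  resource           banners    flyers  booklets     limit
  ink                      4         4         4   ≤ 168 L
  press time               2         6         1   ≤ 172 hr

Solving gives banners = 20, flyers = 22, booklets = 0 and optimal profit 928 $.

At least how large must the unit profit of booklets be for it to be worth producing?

19

At the optimum: ink uses 168 of 168 (binding); press time uses 172 of 172 (binding).
Dual feasibility on the basic columns requires 4·y_ink + 2·y_press time = 20, 4·y_ink + 6·y_press time = 24.
Solving: y_ink = 4.5, y_press time = 1.
booklets enters the basis when its profit ≥ yᵀa₃ = 4.5·4 + 1·1 = 19.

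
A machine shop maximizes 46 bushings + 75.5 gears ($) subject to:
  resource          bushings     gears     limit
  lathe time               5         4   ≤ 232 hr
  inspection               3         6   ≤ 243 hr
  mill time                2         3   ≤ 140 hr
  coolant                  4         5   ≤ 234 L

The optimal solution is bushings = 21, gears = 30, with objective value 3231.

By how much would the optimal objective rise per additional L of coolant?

5.5

Check each constraint at x*: lathe time 225/232 (slack 7); inspection 243/243 (tight); mill time 132/140 (slack 8); coolant 234/234 (tight).
By complementary slackness, y = 0 for the non-binding constraints.
The binding rows give the dual system: 3·y_inspection + 4·y_coolant = 46 and 6·y_inspection + 5·y_coolant = 75.5.
This yields shadow prices y_inspection = 8, y_coolant = 5.5.
Shadow price of coolant = 5.5.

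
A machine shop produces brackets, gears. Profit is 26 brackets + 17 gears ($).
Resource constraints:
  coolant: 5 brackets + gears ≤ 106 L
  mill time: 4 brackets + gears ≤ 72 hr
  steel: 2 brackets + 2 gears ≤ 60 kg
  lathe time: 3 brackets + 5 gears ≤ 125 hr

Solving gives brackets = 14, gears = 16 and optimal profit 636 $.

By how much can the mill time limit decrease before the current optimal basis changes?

4.5

Binding constraints: mill time, steel. The basis is B = [[4,1],[2,2]] with det 6.
Per unit decrease in mill time, x* moves by d = (-0.3333, 0.3333).
The basis stays optimal until lathe time becomes binding; allowable decrease = 4.5 hr.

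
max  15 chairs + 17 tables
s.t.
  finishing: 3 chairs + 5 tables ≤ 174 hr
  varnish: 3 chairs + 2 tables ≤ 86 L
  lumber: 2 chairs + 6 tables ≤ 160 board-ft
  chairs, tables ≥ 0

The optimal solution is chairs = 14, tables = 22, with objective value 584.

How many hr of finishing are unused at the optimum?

22

finishing used = 3·14 + 5·22 = 152; slack = 174 − 152 = 22.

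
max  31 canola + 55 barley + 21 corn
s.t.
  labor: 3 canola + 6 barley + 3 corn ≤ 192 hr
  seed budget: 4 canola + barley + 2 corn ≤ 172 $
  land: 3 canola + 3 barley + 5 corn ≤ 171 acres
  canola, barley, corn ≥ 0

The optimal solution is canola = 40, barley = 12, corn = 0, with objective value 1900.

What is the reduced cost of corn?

Check each constraint at x*: labor 192/192 (tight); seed budget 172/172 (tight); land 156/171 (slack 15).
Slack constraints have shadow price 0 (complementary slackness).
The binding rows give the dual system: 3·y_labor + 4·y_seed budget = 31 and 6·y_labor + 1·y_seed budget = 55.
This yields shadow prices y_labor = 9, y_seed budget = 1.
Reduced cost of corn: c₃ − yᵀa₃ = 21 − (9·3 + 1·2) = 21 − 29 = -8.

-8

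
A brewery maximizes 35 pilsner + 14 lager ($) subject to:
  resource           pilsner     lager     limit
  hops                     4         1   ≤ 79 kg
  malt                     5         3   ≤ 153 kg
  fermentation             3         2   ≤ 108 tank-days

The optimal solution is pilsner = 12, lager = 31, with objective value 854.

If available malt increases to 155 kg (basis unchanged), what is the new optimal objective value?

At the optimum: hops uses 79 of 79 (binding); malt uses 153 of 153 (binding); fermentation uses 98 of 108 (slack = 10).
Since fermentation is not tight, its dual is 0.
Dual feasibility on the basic columns requires 4·y_hops + 5·y_malt = 35, 1·y_hops + 3·y_malt = 14.
→ y_hops = 5 and y_malt = 3.
Δz = y_malt·Δb = 3 × (2) = 6, so new z* = 854 + 6 = 860.

860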